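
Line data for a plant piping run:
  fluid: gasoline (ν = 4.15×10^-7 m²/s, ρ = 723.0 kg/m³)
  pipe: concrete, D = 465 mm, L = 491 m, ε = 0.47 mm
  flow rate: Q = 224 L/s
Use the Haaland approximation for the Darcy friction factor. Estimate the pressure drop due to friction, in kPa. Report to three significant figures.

V = 4Q/(πD²) = 4·0.224/(π·0.465²) = 1.319 m/s
Re = VD/ν = 1.319·0.465/4.15×10^-7 = 1.48×10^6 → turbulent
ε/D = 0.47/465 = 0.00101
Haaland: f = 0.01991
h_f = f(L/D)V²/(2g) = 0.01991·(491/0.465)·1.319²/(2·9.81) = 1.864 m
Δp = ρg·h_f = 723.0·9.81·1.864 = 13.22 kPa

Δp ≈ 13.2 kPa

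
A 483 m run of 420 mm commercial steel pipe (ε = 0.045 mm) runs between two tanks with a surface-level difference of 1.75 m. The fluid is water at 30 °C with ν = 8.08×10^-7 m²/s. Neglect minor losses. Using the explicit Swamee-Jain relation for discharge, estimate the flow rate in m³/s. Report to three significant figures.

Swamee-Jain (Type II): Q = -0.965·√(gD⁵h_f/L)·ln[ε/(3.7D) + √(3.17ν²L/(gD³h_f))]
√(gD⁵h_f/L) = √(9.81·0.420⁵·1.75/483) = 0.02155
ε/(3.7D) = 2.90×10^-5; √(3.17ν²L/(gD³h_f)) = 2.80×10^-5
Q = -0.965·0.02155·ln(5.699×10^-5) = 0.2033 m³/s
Check: V = 1.47 m/s, Re = 7.63×10^5, f = 0.01393, h_f = 1.76 m ≈ 1.75 m ✓

Q ≈ 0.203 m³/s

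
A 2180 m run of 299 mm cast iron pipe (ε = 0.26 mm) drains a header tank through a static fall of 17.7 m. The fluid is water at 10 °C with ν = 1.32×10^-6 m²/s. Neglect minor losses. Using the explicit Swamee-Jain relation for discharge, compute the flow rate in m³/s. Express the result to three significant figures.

Swamee-Jain (Type II): Q = -0.965·√(gD⁵h_f/L)·ln[ε/(3.7D) + √(3.17ν²L/(gD³h_f))]
√(gD⁵h_f/L) = √(9.81·0.299⁵·17.7/2180) = 0.01380
ε/(3.7D) = 2.35×10^-4; √(3.17ν²L/(gD³h_f)) = 5.09×10^-5
Q = -0.965·0.01380·ln(2.860×10^-4) = 0.1086 m³/s
Check: V = 1.55 m/s, Re = 3.50×10^5, f = 0.02004, h_f = 17.8 m ≈ 17.7 m ✓

Q ≈ 0.109 m³/s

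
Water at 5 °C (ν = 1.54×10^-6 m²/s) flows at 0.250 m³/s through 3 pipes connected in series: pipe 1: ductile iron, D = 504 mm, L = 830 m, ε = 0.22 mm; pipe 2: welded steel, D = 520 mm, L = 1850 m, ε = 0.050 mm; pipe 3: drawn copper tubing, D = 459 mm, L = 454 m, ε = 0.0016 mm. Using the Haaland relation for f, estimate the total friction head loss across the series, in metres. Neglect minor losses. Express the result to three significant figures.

Pipe 1: V = 1.253 m/s, Re = 4.10×10^5, ε/D = 4.37×10^-4, f = 0.01734, h_1 = f(L/D)V²/2g = 2.286 m
Pipe 2: V = 1.177 m/s, Re = 3.97×10^5, ε/D = 9.62×10^-5, f = 0.01463, h_2 = f(L/D)V²/2g = 3.675 m
Pipe 3: V = 1.511 m/s, Re = 4.50×10^5, ε/D = 3.49×10^-6, f = 0.01335, h_3 = f(L/D)V²/2g = 1.536 m
Series → Q common, losses add: H = Σh = 7.497 m

H ≈ 7.50 m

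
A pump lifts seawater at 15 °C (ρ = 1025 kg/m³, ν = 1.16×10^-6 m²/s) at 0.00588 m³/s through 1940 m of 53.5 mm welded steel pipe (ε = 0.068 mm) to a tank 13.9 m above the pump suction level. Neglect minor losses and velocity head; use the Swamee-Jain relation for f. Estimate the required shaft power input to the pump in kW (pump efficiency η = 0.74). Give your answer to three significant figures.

P_shaft ≈ 24.3 kW

V = 4Q/(πD²) = 2.616 m/s; Re = 1.21×10^5; ε/D = 0.00127; f = 0.02290
h_f = f(L/D)V²/2g = 289.6 m
Total head H = z + h_f = 13.9 + 289.6 = 303.5 m
P_hyd = ρgQH = 1025·9.81·0.00588·303.5 = 17.95 kW
P_shaft = P_hyd/η = 17.95/0.74 = 24.25 kW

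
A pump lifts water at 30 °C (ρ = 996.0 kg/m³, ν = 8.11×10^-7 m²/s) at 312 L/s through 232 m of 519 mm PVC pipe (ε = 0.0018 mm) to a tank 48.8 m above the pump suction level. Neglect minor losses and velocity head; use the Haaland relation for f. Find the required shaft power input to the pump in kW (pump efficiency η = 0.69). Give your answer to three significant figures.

P_shaft ≈ 218 kW

V = 4Q/(πD²) = 1.475 m/s; Re = 9.44×10^5; ε/D = 3.47×10^-6; f = 0.01175
h_f = f(L/D)V²/2g = 0.5825 m
Total head H = z + h_f = 48.8 + 0.5825 = 49.38 m
P_hyd = ρgQH = 996.0·9.81·0.312·49.38 = 150.5 kW
P_shaft = P_hyd/η = 150.5/0.69 = 218.2 kW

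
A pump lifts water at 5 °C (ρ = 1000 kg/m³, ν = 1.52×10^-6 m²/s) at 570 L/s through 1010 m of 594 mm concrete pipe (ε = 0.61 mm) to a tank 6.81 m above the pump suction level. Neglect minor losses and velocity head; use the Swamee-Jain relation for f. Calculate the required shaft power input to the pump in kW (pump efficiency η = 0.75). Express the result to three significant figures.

P_shaft ≈ 106 kW

V = 4Q/(πD²) = 2.057 m/s; Re = 8.04×10^5; ε/D = 0.00103; f = 0.02023
h_f = f(L/D)V²/2g = 7.418 m
Total head H = z + h_f = 6.81 + 7.418 = 14.23 m
P_hyd = ρgQH = 1000·9.81·0.570·14.23 = 79.56 kW
P_shaft = P_hyd/η = 79.56/0.75 = 106.1 kW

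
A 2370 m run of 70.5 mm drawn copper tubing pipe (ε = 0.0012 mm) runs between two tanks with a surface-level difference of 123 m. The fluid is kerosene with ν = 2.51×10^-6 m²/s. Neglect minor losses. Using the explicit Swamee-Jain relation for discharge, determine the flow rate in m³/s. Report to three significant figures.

Q ≈ 0.00726 m³/s

Swamee-Jain (Type II): Q = -0.965·√(gD⁵h_f/L)·ln[ε/(3.7D) + √(3.17ν²L/(gD³h_f))]
√(gD⁵h_f/L) = √(9.81·0.0705⁵·123/2370) = 9.416×10^-4
ε/(3.7D) = 4.60×10^-6; √(3.17ν²L/(gD³h_f)) = 3.35×10^-4
Q = -0.965·9.416×10^-4·ln(3.392×10^-4) = 0.007259 m³/s
Check: V = 1.86 m/s, Re = 5.22×10^4, f = 0.02063, h_f = 122 m ≈ 123 m ✓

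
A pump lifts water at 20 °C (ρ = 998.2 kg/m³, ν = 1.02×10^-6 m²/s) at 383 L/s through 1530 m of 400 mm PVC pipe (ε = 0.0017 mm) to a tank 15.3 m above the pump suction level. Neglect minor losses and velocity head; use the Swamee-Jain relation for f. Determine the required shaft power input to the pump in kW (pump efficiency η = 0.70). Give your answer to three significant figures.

P_shaft ≈ 192 kW

V = 4Q/(πD²) = 3.048 m/s; Re = 1.20×10^6; ε/D = 4.25×10^-6; f = 0.01139
h_f = f(L/D)V²/2g = 20.62 m
Total head H = z + h_f = 15.3 + 20.62 = 35.92 m
P_hyd = ρgQH = 998.2·9.81·0.383·35.92 = 134.7 kW
P_shaft = P_hyd/η = 134.7/0.70 = 192.4 kW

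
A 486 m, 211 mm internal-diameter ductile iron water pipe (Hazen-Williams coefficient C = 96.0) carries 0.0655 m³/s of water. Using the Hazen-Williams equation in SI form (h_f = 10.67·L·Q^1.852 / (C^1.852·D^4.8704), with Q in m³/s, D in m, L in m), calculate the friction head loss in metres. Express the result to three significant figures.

h_f ≈ 13.9 m

h_f = 10.67·486·0.0655^1.852 / (96.0^1.852·0.211^4.8704) = 13.88 m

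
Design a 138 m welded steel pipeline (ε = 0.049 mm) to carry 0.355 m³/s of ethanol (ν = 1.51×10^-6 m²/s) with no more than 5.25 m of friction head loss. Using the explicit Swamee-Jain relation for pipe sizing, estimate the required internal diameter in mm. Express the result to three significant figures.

D ≈ 333 mm

Swamee-Jain (Type III): D = 0.66·[ε^1.25·(LQ²/(gh_f))^4.75 + ν·Q^9.4·(L/(gh_f))^5.2]^0.04
LQ²/(gh_f) = 0.3377; L/(gh_f) = 2.679
Term 1 = ε^1.25·(…)^4.75 = 2.36×10^-8; Term 2 = ν·Q^9.4·(…)^5.2 = 1.50×10^-8
D = 0.66·(2.36×10^-8 + 1.50×10^-8)^0.04 = 0.3334 m = 333 mm
Check: V = 4.07 m/s, Re = 8.98×10^5, f = 0.01426, h_f = 4.97 m ≈ 5.25 m ✓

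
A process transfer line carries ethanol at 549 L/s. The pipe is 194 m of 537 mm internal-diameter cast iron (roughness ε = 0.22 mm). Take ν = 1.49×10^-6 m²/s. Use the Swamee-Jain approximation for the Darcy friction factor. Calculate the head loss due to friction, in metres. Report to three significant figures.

V = 4Q/(πD²) = 4·0.549/(π·0.537²) = 2.424 m/s
Re = VD/ν = 2.424·0.537/1.49×10^-6 = 8.74×10^5 → turbulent
ε/D = 0.22/537 = 4.10×10^-4
Swamee-Jain: f = 0.01674
h_f = f(L/D)V²/(2g) = 0.01674·(194/0.537)·2.424²/(2·9.81) = 1.811 m

h_f ≈ 1.81 m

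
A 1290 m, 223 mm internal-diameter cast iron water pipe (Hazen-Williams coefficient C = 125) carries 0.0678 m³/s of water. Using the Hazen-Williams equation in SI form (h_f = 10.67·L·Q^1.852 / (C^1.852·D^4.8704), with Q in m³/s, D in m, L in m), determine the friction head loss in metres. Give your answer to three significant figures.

h_f ≈ 18.4 m

h_f = 10.67·1290·0.0678^1.852 / (125^1.852·0.223^4.8704) = 18.40 m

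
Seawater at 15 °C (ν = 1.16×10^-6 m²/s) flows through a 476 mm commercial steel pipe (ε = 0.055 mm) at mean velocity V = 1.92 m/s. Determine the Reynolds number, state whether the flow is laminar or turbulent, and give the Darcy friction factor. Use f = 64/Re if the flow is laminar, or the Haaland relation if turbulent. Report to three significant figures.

Re ≈ 7.88×10^5; turbulent; f ≈ 0.0138

Re = VD/ν = 1.920·0.476/1.16×10^-6 = 7.88×10^5
Re > 4000 → turbulent; ε/D = 1.16×10^-4
Haaland: f = 0.01381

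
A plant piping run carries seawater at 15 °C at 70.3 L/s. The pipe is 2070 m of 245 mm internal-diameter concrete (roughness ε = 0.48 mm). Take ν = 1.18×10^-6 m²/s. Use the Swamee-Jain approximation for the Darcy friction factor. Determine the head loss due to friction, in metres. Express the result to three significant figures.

h_f ≈ 23.0 m

V = 4Q/(πD²) = 4·0.0703/(π·0.245²) = 1.491 m/s
Re = VD/ν = 1.491·0.245/1.18×10^-6 = 3.10×10^5 → turbulent
ε/D = 0.48/245 = 0.00196
Swamee-Jain: f = 0.02403
h_f = f(L/D)V²/(2g) = 0.02403·(2070/0.245)·1.491²/(2·9.81) = 23.01 m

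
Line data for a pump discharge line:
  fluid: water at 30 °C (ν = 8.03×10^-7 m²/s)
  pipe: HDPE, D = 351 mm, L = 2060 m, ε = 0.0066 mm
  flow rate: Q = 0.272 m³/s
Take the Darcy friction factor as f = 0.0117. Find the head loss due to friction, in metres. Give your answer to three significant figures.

V = 4Q/(πD²) = 4·0.272/(π·0.351²) = 2.811 m/s
h_f = f(L/D)V²/(2g) = 0.01170·(2060/0.351)·2.811²/(2·9.81) = 27.66 m

h_f ≈ 27.7 m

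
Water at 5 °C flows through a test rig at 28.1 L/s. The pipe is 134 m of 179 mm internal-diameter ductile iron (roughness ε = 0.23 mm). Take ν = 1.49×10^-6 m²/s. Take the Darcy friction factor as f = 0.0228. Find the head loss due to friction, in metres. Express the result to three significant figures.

h_f ≈ 1.08 m

V = 4Q/(πD²) = 4·0.0281/(π·0.179²) = 1.117 m/s
h_f = f(L/D)V²/(2g) = 0.02280·(134/0.179)·1.117²/(2·9.81) = 1.085 m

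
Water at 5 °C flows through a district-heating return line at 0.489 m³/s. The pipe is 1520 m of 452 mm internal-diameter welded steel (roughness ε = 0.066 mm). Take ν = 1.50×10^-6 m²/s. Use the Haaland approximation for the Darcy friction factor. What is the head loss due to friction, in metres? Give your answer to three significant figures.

V = 4Q/(πD²) = 4·0.489/(π·0.452²) = 3.047 m/s
Re = VD/ν = 3.047·0.452/1.50×10^-6 = 9.18×10^5 → turbulent
ε/D = 0.066/452 = 1.46×10^-4
Haaland: f = 0.01404
h_f = f(L/D)V²/(2g) = 0.01404·(1520/0.452)·3.047²/(2·9.81) = 22.34 m

h_f ≈ 22.3 m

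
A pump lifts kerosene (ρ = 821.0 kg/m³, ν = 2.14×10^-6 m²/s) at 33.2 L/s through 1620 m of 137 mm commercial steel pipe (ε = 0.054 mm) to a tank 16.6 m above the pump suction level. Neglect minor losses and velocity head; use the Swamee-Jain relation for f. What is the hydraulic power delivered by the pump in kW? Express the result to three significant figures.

V = 4Q/(πD²) = 2.252 m/s; Re = 1.44×10^5; ε/D = 3.94×10^-4; f = 0.01902
h_f = f(L/D)V²/2g = 58.16 m
Total head H = z + h_f = 16.6 + 58.16 = 74.76 m
P_hyd = ρgQH = 821.0·9.81·0.0332·74.76 = 19.99 kW

P_hyd ≈ 20.0 kW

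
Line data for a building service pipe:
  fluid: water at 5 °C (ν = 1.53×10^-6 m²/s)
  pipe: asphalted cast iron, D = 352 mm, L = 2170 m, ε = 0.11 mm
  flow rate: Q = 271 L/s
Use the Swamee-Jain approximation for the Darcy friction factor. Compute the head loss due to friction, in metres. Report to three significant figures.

h_f ≈ 39.5 m

V = 4Q/(πD²) = 4·0.271/(π·0.352²) = 2.785 m/s
Re = VD/ν = 2.785·0.352/1.53×10^-6 = 6.41×10^5 → turbulent
ε/D = 0.11/352 = 3.13×10^-4
Swamee-Jain: f = 0.01622
h_f = f(L/D)V²/(2g) = 0.01622·(2170/0.352)·2.785²/(2·9.81) = 39.52 m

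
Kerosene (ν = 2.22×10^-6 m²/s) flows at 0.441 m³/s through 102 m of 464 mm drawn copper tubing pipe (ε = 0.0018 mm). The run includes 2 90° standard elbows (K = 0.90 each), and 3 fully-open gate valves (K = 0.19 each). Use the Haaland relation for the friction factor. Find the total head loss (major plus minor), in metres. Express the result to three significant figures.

H_L ≈ 1.81 m

V = 4Q/(πD²) = 2.608 m/s; V²/2g = 0.3467 m
Re = 5.45×10^5, ε/D = 3.88×10^-6 → f = 0.01291 (Haaland)
Major: h_f = f(L/D)·V²/2g = 0.01291·219.8·0.3467 = 0.9837 m
Minor: ΣK = 2.37; h_m = ΣK·V²/2g = 0.8216 m
Total H_L = 0.9837 + 0.8216 = 1.805 m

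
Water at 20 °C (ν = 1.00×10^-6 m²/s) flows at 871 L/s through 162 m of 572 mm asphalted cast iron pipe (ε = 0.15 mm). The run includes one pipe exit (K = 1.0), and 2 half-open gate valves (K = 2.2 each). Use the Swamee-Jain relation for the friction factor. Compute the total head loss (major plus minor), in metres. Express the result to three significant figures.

H_L ≈ 5.65 m

V = 4Q/(πD²) = 3.390 m/s; V²/2g = 0.5856 m
Re = 1.94×10^6, ε/D = 2.62×10^-4 → f = 0.01503 (Swamee-Jain)
Major: h_f = f(L/D)·V²/2g = 0.01503·283.2·0.5856 = 2.493 m
Minor: ΣK = 5.40; h_m = ΣK·V²/2g = 3.162 m
Total H_L = 2.493 + 3.162 = 5.655 m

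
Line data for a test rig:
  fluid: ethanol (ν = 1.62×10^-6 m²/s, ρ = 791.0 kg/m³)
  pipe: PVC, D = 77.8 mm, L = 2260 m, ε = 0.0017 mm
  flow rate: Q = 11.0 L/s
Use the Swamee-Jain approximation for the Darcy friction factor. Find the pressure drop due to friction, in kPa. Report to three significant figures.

Δp ≈ 1080 kPa

V = 4Q/(πD²) = 4·0.0110/(π·0.0778²) = 2.314 m/s
Re = VD/ν = 2.314·0.0778/1.62×10^-6 = 1.11×10^5 → turbulent
ε/D = 0.0017/77.8 = 2.19×10^-5
Swamee-Jain: f = 0.01762
h_f = f(L/D)V²/(2g) = 0.01762·(2260/0.0778)·2.314²/(2·9.81) = 139.7 m
Δp = ρg·h_f = 791.0·9.81·139.7 = 1084 kPa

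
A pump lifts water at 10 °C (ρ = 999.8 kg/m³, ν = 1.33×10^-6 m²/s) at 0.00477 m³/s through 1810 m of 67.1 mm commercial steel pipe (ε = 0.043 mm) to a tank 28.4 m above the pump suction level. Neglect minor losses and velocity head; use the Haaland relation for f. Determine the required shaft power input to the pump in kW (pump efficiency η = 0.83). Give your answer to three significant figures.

V = 4Q/(πD²) = 1.349 m/s; Re = 6.81×10^4; ε/D = 6.41×10^-4; f = 0.02167
h_f = f(L/D)V²/2g = 54.20 m
Total head H = z + h_f = 28.4 + 54.20 = 82.60 m
P_hyd = ρgQH = 999.8·9.81·0.00477·82.60 = 3.865 kW
P_shaft = P_hyd/η = 3.865/0.83 = 4.656 kW

P_shaft ≈ 4.66 kW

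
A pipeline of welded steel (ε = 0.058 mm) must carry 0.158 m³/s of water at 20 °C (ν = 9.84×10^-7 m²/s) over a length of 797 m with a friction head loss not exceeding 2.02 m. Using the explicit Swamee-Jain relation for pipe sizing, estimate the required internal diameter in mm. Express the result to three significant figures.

D ≈ 419 mm

Swamee-Jain (Type III): D = 0.66·[ε^1.25·(LQ²/(gh_f))^4.75 + ν·Q^9.4·(L/(gh_f))^5.2]^0.04
LQ²/(gh_f) = 1.004; L/(gh_f) = 40.22
Term 1 = ε^1.25·(…)^4.75 = 5.16×10^-6; Term 2 = ν·Q^9.4·(…)^5.2 = 6.36×10^-6
D = 0.66·(5.16×10^-6 + 6.36×10^-6)^0.04 = 0.4188 m = 419 mm
Check: V = 1.15 m/s, Re = 4.88×10^5, f = 0.01493, h_f = 1.91 m ≈ 2.02 m ✓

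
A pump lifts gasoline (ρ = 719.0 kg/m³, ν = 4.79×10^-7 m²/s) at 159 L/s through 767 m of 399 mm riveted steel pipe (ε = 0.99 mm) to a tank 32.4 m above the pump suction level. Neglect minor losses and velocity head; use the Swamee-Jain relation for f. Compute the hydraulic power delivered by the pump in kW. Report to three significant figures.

P_hyd ≈ 40.8 kW

V = 4Q/(πD²) = 1.272 m/s; Re = 1.06×10^6; ε/D = 0.00248; f = 0.02504
h_f = f(L/D)V²/2g = 3.967 m
Total head H = z + h_f = 32.4 + 3.967 = 36.37 m
P_hyd = ρgQH = 719.0·9.81·0.159·36.37 = 40.79 kW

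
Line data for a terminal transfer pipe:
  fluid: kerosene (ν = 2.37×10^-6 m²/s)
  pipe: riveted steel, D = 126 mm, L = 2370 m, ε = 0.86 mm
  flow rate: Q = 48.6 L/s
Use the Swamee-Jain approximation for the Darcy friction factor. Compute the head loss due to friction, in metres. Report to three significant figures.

V = 4Q/(πD²) = 4·0.0486/(π·0.126²) = 3.898 m/s
Re = VD/ν = 3.898·0.126/2.37×10^-6 = 2.07×10^5 → turbulent
ε/D = 0.86/126 = 0.00683
Swamee-Jain: f = 0.03398
h_f = f(L/D)V²/(2g) = 0.03398·(2370/0.126)·3.898²/(2·9.81) = 494.9 m

h_f ≈ 495 m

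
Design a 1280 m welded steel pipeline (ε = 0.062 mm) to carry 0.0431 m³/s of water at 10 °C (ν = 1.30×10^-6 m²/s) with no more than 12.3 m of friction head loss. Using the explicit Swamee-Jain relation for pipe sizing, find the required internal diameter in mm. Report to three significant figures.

D ≈ 198 mm

Swamee-Jain (Type III): D = 0.66·[ε^1.25·(LQ²/(gh_f))^4.75 + ν·Q^9.4·(L/(gh_f))^5.2]^0.04
LQ²/(gh_f) = 0.01971; L/(gh_f) = 10.61
Term 1 = ε^1.25·(…)^4.75 = 4.36×10^-14; Term 2 = ν·Q^9.4·(…)^5.2 = 4.09×10^-14
D = 0.66·(4.36×10^-14 + 4.09×10^-14)^0.04 = 0.1980 m = 198 mm
Check: V = 1.40 m/s, Re = 2.13×10^5, f = 0.01775, h_f = 11.5 m ≈ 12.3 m ✓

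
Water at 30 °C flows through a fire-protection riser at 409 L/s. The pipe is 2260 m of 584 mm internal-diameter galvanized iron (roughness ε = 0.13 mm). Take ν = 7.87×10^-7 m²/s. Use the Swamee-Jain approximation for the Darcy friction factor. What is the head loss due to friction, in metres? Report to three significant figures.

V = 4Q/(πD²) = 4·0.409/(π·0.584²) = 1.527 m/s
Re = VD/ν = 1.527·0.584/7.87×10^-7 = 1.13×10^6 → turbulent
ε/D = 0.13/584 = 2.23×10^-4
Swamee-Jain: f = 0.01492
h_f = f(L/D)V²/(2g) = 0.01492·(2260/0.584)·1.527²/(2·9.81) = 6.860 m

h_f ≈ 6.86 m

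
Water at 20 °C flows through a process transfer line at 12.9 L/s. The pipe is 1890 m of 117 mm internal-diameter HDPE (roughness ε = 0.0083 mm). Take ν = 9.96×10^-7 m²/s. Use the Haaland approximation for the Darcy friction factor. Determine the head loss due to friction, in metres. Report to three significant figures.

V = 4Q/(πD²) = 4·0.0129/(π·0.117²) = 1.200 m/s
Re = VD/ν = 1.200·0.117/9.96×10^-7 = 1.41×10^5 → turbulent
ε/D = 0.0083/117 = 7.09×10^-5
Haaland: f = 0.01700
h_f = f(L/D)V²/(2g) = 0.01700·(1890/0.117)·1.200²/(2·9.81) = 20.14 m

h_f ≈ 20.1 m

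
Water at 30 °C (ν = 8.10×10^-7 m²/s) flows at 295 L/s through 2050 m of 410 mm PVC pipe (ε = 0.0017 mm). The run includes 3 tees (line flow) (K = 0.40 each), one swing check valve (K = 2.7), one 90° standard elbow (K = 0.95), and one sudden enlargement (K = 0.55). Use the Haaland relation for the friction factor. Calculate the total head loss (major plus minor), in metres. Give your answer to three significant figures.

H_L ≈ 15.9 m

V = 4Q/(πD²) = 2.234 m/s; V²/2g = 0.2545 m
Re = 1.13×10^6, ε/D = 4.15×10^-6 → f = 0.01143 (Haaland)
Major: h_f = f(L/D)·V²/2g = 0.01143·5000·0.2545 = 14.54 m
Minor: ΣK = 5.40; h_m = ΣK·V²/2g = 1.374 m
Total H_L = 14.54 + 1.374 = 15.91 m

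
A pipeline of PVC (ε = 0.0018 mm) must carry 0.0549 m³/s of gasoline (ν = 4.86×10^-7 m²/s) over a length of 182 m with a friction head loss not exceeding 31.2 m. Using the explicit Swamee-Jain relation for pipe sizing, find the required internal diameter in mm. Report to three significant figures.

Swamee-Jain (Type III): D = 0.66·[ε^1.25·(LQ²/(gh_f))^4.75 + ν·Q^9.4·(L/(gh_f))^5.2]^0.04
LQ²/(gh_f) = 0.001792; L/(gh_f) = 0.5946
Term 1 = ε^1.25·(…)^4.75 = 5.93×10^-21; Term 2 = ν·Q^9.4·(…)^5.2 = 4.62×10^-20
D = 0.66·(5.93×10^-21 + 4.62×10^-20)^0.04 = 0.1117 m = 112 mm
Check: V = 5.60 m/s, Re = 1.29×10^6, f = 0.01158, h_f = 30.1 m ≈ 31.2 m ✓

D ≈ 112 mm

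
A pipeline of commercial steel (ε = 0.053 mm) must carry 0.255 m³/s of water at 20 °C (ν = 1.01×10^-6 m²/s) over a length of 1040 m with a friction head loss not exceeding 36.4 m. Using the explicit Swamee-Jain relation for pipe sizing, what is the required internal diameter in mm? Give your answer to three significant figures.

Swamee-Jain (Type III): D = 0.66·[ε^1.25·(LQ²/(gh_f))^4.75 + ν·Q^9.4·(L/(gh_f))^5.2]^0.04
LQ²/(gh_f) = 0.1894; L/(gh_f) = 2.912
Term 1 = ε^1.25·(…)^4.75 = 1.67×10^-9; Term 2 = ν·Q^9.4·(…)^5.2 = 6.92×10^-10
D = 0.66·(1.67×10^-9 + 6.92×10^-10)^0.04 = 0.2982 m = 298 mm
Check: V = 3.65 m/s, Re = 1.08×10^6, f = 0.01446, h_f = 34.3 m ≈ 36.4 m ✓

D ≈ 298 mm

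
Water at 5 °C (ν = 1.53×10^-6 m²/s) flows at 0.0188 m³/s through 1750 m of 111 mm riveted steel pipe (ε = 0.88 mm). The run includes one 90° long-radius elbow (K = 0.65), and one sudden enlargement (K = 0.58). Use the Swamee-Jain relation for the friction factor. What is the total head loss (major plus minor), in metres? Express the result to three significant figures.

V = 4Q/(πD²) = 1.943 m/s; V²/2g = 0.1924 m
Re = 1.41×10^5, ε/D = 0.00793 → f = 0.03579 (Swamee-Jain)
Major: h_f = f(L/D)·V²/2g = 0.03579·15766·0.1924 = 108.6 m
Minor: ΣK = 1.23; h_m = ΣK·V²/2g = 0.2366 m
Total H_L = 108.6 + 0.2366 = 108.8 m

H_L ≈ 109 m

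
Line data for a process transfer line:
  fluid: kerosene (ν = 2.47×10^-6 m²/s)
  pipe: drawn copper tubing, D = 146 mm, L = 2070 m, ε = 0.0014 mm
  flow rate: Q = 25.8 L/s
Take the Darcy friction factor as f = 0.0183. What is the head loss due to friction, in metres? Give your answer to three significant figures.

V = 4Q/(πD²) = 4·0.0258/(π·0.146²) = 1.541 m/s
h_f = f(L/D)V²/(2g) = 0.01830·(2070/0.146)·1.541²/(2·9.81) = 31.41 m

h_f ≈ 31.4 m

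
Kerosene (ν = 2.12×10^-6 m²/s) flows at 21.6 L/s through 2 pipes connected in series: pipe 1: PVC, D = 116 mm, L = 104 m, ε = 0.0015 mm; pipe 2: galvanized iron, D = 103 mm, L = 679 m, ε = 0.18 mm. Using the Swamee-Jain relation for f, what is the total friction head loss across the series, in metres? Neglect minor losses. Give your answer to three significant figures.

Pipe 1: V = 2.044 m/s, Re = 1.12×10^5, ε/D = 1.29×10^-5, f = 0.01754, h_1 = f(L/D)V²/2g = 3.348 m
Pipe 2: V = 2.592 m/s, Re = 1.26×10^5, ε/D = 0.00175, f = 0.02430, h_2 = f(L/D)V²/2g = 54.86 m
Series → Q common, losses add: H = Σh = 58.21 m

H ≈ 58.2 m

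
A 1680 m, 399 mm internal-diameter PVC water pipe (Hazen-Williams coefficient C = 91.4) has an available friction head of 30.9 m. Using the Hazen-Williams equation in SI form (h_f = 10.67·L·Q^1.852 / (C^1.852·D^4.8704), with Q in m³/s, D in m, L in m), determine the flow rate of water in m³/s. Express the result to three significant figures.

Rearranging: Q = [h_f·C^1.852·D^4.8704 / (10.67·L)]^(1/1.852)
Q = [30.9·91.4^1.852·0.399^4.8704 / (10.67·1680)]^0.540 = 0.2627 m³/s

Q ≈ 0.263 m³/s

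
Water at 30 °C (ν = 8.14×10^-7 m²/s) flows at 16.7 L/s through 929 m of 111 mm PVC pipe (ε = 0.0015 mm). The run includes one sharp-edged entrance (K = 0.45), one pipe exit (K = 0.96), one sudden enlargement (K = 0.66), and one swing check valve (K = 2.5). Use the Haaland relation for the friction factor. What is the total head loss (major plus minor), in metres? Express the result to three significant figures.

H_L ≈ 19.9 m

V = 4Q/(πD²) = 1.726 m/s; V²/2g = 0.1518 m
Re = 2.35×10^5, ε/D = 1.35×10^-5 → f = 0.01511 (Haaland)
Major: h_f = f(L/D)·V²/2g = 0.01511·8369·0.1518 = 19.20 m
Minor: ΣK = 4.57; h_m = ΣK·V²/2g = 0.6937 m
Total H_L = 19.20 + 0.6937 = 19.89 m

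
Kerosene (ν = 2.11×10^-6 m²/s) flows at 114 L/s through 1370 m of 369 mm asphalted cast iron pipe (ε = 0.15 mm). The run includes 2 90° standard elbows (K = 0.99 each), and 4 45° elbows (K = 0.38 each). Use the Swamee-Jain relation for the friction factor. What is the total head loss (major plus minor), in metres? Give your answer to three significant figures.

V = 4Q/(πD²) = 1.066 m/s; V²/2g = 0.05792 m
Re = 1.86×10^5, ε/D = 4.07×10^-4 → f = 0.01855 (Swamee-Jain)
Major: h_f = f(L/D)·V²/2g = 0.01855·3713·0.05792 = 3.990 m
Minor: ΣK = 3.50; h_m = ΣK·V²/2g = 0.2027 m
Total H_L = 3.990 + 0.2027 = 4.193 m

H_L ≈ 4.19 m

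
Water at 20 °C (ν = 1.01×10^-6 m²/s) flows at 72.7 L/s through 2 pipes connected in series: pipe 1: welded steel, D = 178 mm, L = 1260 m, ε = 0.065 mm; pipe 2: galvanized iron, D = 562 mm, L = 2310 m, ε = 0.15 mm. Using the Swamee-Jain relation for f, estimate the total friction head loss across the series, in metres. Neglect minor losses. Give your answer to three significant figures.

Pipe 1: V = 2.921 m/s, Re = 5.15×10^5, ε/D = 3.65×10^-4, f = 0.01684, h_1 = f(L/D)V²/2g = 51.85 m
Pipe 2: V = 0.2931 m/s, Re = 1.63×10^5, ε/D = 2.67×10^-4, f = 0.01803, h_2 = f(L/D)V²/2g = 0.3245 m
Series → Q common, losses add: H = Σh = 52.18 m

H ≈ 52.2 m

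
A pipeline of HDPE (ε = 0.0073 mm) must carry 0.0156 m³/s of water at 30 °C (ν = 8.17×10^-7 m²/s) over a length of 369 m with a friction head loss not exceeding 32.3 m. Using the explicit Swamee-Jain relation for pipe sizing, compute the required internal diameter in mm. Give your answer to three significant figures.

D ≈ 82.2 mm

Swamee-Jain (Type III): D = 0.66·[ε^1.25·(LQ²/(gh_f))^4.75 + ν·Q^9.4·(L/(gh_f))^5.2]^0.04
LQ²/(gh_f) = 2.834×10^-4; L/(gh_f) = 1.165
Term 1 = ε^1.25·(…)^4.75 = 5.35×10^-24; Term 2 = ν·Q^9.4·(…)^5.2 = 1.87×10^-23
D = 0.66·(5.35×10^-24 + 1.87×10^-23)^0.04 = 0.08218 m = 82.2 mm
Check: V = 2.94 m/s, Re = 2.96×10^5, f = 0.01536, h_f = 30.4 m ≈ 32.3 m ✓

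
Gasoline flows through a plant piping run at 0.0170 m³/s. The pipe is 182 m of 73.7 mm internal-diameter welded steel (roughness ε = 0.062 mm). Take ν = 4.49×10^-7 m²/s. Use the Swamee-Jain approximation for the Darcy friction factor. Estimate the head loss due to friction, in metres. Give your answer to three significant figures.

h_f ≈ 38.9 m

V = 4Q/(πD²) = 4·0.0170/(π·0.0737²) = 3.985 m/s
Re = VD/ν = 3.985·0.0737/4.49×10^-7 = 6.54×10^5 → turbulent
ε/D = 0.062/73.7 = 8.41×10^-4
Swamee-Jain: f = 0.01947
h_f = f(L/D)V²/(2g) = 0.01947·(182/0.0737)·3.985²/(2·9.81) = 38.91 m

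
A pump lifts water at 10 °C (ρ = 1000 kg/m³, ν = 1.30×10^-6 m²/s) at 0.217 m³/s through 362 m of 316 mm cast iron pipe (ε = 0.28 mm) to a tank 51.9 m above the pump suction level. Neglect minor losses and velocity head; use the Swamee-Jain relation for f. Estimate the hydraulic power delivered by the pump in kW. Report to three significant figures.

P_hyd ≈ 129 kW

V = 4Q/(πD²) = 2.767 m/s; Re = 6.73×10^5; ε/D = 8.86×10^-4; f = 0.01967
h_f = f(L/D)V²/2g = 8.792 m
Total head H = z + h_f = 51.9 + 8.792 = 60.69 m
P_hyd = ρgQH = 1000·9.81·0.217·60.69 = 129.2 kW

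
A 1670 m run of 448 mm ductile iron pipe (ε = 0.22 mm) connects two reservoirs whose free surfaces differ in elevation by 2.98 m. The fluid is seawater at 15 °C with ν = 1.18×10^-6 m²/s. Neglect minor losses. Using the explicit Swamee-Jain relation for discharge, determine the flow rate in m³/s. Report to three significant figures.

Q ≈ 0.147 m³/s

Swamee-Jain (Type II): Q = -0.965·√(gD⁵h_f/L)·ln[ε/(3.7D) + √(3.17ν²L/(gD³h_f))]
√(gD⁵h_f/L) = √(9.81·0.448⁵·2.98/1670) = 0.01777
ε/(3.7D) = 1.33×10^-4; √(3.17ν²L/(gD³h_f)) = 5.30×10^-5
Q = -0.965·0.01777·ln(1.857×10^-4) = 0.1474 m³/s
Check: V = 0.935 m/s, Re = 3.55×10^5, f = 0.01807, h_f = 3.00 m ≈ 2.98 m ✓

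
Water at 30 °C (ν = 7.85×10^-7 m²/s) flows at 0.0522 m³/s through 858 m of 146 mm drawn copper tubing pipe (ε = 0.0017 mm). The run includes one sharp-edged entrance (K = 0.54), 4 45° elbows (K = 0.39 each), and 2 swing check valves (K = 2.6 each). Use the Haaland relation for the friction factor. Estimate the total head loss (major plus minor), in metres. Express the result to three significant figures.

H_L ≈ 41.1 m

V = 4Q/(πD²) = 3.118 m/s; V²/2g = 0.4955 m
Re = 5.80×10^5, ε/D = 1.16×10^-5 → f = 0.01287 (Haaland)
Major: h_f = f(L/D)·V²/2g = 0.01287·5877·0.4955 = 37.48 m
Minor: ΣK = 7.30; h_m = ΣK·V²/2g = 3.617 m
Total H_L = 37.48 + 3.617 = 41.10 m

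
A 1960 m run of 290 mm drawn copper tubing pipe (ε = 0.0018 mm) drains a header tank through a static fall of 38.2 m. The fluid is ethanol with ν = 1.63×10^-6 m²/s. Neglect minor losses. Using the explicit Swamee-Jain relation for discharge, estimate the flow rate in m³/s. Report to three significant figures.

Q ≈ 0.192 m³/s

Swamee-Jain (Type II): Q = -0.965·√(gD⁵h_f/L)·ln[ε/(3.7D) + √(3.17ν²L/(gD³h_f))]
√(gD⁵h_f/L) = √(9.81·0.290⁵·38.2/1960) = 0.01980
ε/(3.7D) = 1.68×10^-6; √(3.17ν²L/(gD³h_f)) = 4.25×10^-5
Q = -0.965·0.01980·ln(4.418×10^-5) = 0.1916 m³/s
Check: V = 2.90 m/s, Re = 5.16×10^5, f = 0.01312, h_f = 38.0 m ≈ 38.2 m ✓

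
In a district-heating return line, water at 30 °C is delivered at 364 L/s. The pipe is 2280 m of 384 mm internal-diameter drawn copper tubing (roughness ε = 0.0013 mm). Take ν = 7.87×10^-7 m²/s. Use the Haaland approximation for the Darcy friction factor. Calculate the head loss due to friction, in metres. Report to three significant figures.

h_f ≈ 32.5 m

V = 4Q/(πD²) = 4·0.364/(π·0.384²) = 3.143 m/s
Re = VD/ν = 3.143·0.384/7.87×10^-7 = 1.53×10^6 → turbulent
ε/D = 0.0013/384 = 3.39×10^-6
Haaland: f = 0.01087
h_f = f(L/D)V²/(2g) = 0.01087·(2280/0.384)·3.143²/(2·9.81) = 32.50 m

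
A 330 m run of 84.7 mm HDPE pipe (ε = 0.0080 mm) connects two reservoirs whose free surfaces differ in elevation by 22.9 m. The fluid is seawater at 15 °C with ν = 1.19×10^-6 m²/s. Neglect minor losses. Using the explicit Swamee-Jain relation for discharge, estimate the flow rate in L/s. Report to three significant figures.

Swamee-Jain (Type II): Q = -0.965·√(gD⁵h_f/L)·ln[ε/(3.7D) + √(3.17ν²L/(gD³h_f))]
√(gD⁵h_f/L) = √(9.81·0.0847⁵·22.9/330) = 0.001723
ε/(3.7D) = 2.55×10^-5; √(3.17ν²L/(gD³h_f)) = 1.04×10^-4
Q = -0.965·0.001723·ln(1.297×10^-4) = 0.01488 m³/s
Check: V = 2.64 m/s, Re = 1.88×10^5, f = 0.01651, h_f = 22.9 m ≈ 22.9 m ✓

Q ≈ 14.9 L/s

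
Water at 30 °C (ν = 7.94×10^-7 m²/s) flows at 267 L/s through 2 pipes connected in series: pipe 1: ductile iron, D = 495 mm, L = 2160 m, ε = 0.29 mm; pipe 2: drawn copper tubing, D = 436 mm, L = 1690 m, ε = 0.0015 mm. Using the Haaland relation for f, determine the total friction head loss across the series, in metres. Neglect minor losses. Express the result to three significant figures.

H ≈ 15.0 m

Pipe 1: V = 1.387 m/s, Re = 8.65×10^5, ε/D = 5.86×10^-4, f = 0.01780, h_1 = f(L/D)V²/2g = 7.619 m
Pipe 2: V = 1.788 m/s, Re = 9.82×10^5, ε/D = 3.44×10^-6, f = 0.01168, h_2 = f(L/D)V²/2g = 7.378 m
Series → Q common, losses add: H = Σh = 15.00 m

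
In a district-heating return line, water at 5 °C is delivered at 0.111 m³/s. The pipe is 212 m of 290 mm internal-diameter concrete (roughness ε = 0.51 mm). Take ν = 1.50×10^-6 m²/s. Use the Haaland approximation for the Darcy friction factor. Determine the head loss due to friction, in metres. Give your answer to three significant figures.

V = 4Q/(πD²) = 4·0.111/(π·0.290²) = 1.680 m/s
Re = VD/ν = 1.680·0.290/1.50×10^-6 = 3.25×10^5 → turbulent
ε/D = 0.51/290 = 0.00176
Haaland: f = 0.02322
h_f = f(L/D)V²/(2g) = 0.02322·(212/0.290)·1.680²/(2·9.81) = 2.443 m

h_f ≈ 2.44 m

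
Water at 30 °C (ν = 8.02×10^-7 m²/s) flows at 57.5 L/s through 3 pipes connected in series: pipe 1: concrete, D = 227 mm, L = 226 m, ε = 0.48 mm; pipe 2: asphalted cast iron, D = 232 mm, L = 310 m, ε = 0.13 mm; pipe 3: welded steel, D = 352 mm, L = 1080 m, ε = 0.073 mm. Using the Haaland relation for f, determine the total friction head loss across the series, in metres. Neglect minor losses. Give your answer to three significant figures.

H ≈ 5.66 m

Pipe 1: V = 1.421 m/s, Re = 4.02×10^5, ε/D = 0.00211, f = 0.02420, h_1 = f(L/D)V²/2g = 2.479 m
Pipe 2: V = 1.360 m/s, Re = 3.93×10^5, ε/D = 5.60×10^-4, f = 0.01814, h_2 = f(L/D)V²/2g = 2.286 m
Pipe 3: V = 0.5909 m/s, Re = 2.59×10^5, ε/D = 2.07×10^-4, f = 0.01639, h_3 = f(L/D)V²/2g = 0.8946 m
Series → Q common, losses add: H = Σh = 5.660 m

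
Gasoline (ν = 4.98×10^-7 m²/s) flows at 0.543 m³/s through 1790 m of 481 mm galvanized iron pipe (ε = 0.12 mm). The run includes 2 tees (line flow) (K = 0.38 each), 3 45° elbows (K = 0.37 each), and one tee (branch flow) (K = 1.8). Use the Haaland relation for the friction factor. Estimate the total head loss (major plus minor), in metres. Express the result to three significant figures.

H_L ≈ 26.5 m

V = 4Q/(πD²) = 2.988 m/s; V²/2g = 0.4551 m
Re = 2.89×10^6, ε/D = 2.49×10^-4 → f = 0.01466 (Haaland)
Major: h_f = f(L/D)·V²/2g = 0.01466·3721·0.4551 = 24.84 m
Minor: ΣK = 3.67; h_m = ΣK·V²/2g = 1.670 m
Total H_L = 24.84 + 1.670 = 26.51 m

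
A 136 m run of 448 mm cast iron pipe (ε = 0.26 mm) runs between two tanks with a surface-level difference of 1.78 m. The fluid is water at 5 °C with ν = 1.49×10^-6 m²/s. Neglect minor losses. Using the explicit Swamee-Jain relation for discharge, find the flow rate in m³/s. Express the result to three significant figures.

Q ≈ 0.400 m³/s

Swamee-Jain (Type II): Q = -0.965·√(gD⁵h_f/L)·ln[ε/(3.7D) + √(3.17ν²L/(gD³h_f))]
√(gD⁵h_f/L) = √(9.81·0.448⁵·1.78/136) = 0.04814
ε/(3.7D) = 1.57×10^-4; √(3.17ν²L/(gD³h_f)) = 2.47×10^-5
Q = -0.965·0.04814·ln(1.815×10^-4) = 0.4001 m³/s
Check: V = 2.54 m/s, Re = 7.63×10^5, f = 0.01796, h_f = 1.79 m ≈ 1.78 m ✓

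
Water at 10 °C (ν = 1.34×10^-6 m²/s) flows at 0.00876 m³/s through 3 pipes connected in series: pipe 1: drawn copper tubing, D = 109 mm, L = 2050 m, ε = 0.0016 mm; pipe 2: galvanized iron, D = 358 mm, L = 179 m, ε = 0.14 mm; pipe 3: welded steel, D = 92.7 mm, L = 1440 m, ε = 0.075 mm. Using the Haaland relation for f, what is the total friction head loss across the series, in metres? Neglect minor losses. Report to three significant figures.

H ≈ 44.7 m

Pipe 1: V = 0.9388 m/s, Re = 7.64×10^4, ε/D = 1.47×10^-5, f = 0.01892, h_1 = f(L/D)V²/2g = 15.98 m
Pipe 2: V = 0.08703 m/s, Re = 2.33×10^4, ε/D = 3.91×10^-4, f = 0.02557, h_2 = f(L/D)V²/2g = 0.004935 m
Pipe 3: V = 1.298 m/s, Re = 8.98×10^4, ε/D = 8.09×10^-4, f = 0.02152, h_3 = f(L/D)V²/2g = 28.71 m
Series → Q common, losses add: H = Σh = 44.69 m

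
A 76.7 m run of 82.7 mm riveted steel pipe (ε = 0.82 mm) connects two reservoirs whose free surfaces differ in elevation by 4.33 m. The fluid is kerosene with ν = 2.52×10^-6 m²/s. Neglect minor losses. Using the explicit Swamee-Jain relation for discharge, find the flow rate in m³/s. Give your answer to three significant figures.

Q ≈ 0.00824 m³/s

Swamee-Jain (Type II): Q = -0.965·√(gD⁵h_f/L)·ln[ε/(3.7D) + √(3.17ν²L/(gD³h_f))]
√(gD⁵h_f/L) = √(9.81·0.0827⁵·4.33/76.7) = 0.001464
ε/(3.7D) = 0.00268; √(3.17ν²L/(gD³h_f)) = 2.54×10^-4
Q = -0.965·0.001464·ln(0.002933) = 0.008237 m³/s
Check: V = 1.53 m/s, Re = 5.03×10^4, f = 0.03935, h_f = 4.37 m ≈ 4.33 m ✓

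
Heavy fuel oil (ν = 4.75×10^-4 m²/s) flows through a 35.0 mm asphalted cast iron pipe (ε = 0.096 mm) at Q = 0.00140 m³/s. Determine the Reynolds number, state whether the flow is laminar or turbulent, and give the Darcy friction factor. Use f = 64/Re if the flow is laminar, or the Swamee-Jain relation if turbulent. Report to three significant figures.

V = 4Q/(πD²) = 1.455 m/s
Re = VD/ν = 1.455·0.0350/4.75×10^-4 = 107
Re < 2300 → laminar → f = 64/Re = 0.5969

Re ≈ 107; laminar; f = 64/Re ≈ 0.597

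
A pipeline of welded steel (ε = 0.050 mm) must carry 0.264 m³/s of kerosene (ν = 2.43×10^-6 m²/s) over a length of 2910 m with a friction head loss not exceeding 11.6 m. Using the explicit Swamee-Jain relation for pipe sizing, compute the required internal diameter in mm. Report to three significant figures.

D ≈ 474 mm

Swamee-Jain (Type III): D = 0.66·[ε^1.25·(LQ²/(gh_f))^4.75 + ν·Q^9.4·(L/(gh_f))^5.2]^0.04
LQ²/(gh_f) = 1.782; L/(gh_f) = 25.57
Term 1 = ε^1.25·(…)^4.75 = 6.54×10^-5; Term 2 = ν·Q^9.4·(…)^5.2 = 1.86×10^-4
D = 0.66·(6.54×10^-5 + 1.86×10^-4)^0.04 = 0.4737 m = 474 mm
Check: V = 1.50 m/s, Re = 2.92×10^5, f = 0.01555, h_f = 10.9 m ≈ 11.6 m ✓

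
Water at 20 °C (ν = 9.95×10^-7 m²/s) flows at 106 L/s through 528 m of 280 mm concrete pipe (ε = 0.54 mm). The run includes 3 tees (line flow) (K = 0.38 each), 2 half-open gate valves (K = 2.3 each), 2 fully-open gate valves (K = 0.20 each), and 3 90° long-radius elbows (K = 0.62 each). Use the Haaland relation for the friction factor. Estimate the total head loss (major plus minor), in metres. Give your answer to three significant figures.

V = 4Q/(πD²) = 1.721 m/s; V²/2g = 0.1510 m
Re = 4.84×10^5, ε/D = 0.00193 → f = 0.02358 (Haaland)
Major: h_f = f(L/D)·V²/2g = 0.02358·1886·0.1510 = 6.717 m
Minor: ΣK = 8.00; h_m = ΣK·V²/2g = 1.208 m
Total H_L = 6.717 + 1.208 = 7.925 m

H_L ≈ 7.93 m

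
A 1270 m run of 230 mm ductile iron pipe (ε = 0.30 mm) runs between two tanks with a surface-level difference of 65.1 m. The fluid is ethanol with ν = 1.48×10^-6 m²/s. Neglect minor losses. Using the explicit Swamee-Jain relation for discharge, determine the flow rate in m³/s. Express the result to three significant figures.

Q ≈ 0.136 m³/s

Swamee-Jain (Type II): Q = -0.965·√(gD⁵h_f/L)·ln[ε/(3.7D) + √(3.17ν²L/(gD³h_f))]
√(gD⁵h_f/L) = √(9.81·0.230⁵·65.1/1270) = 0.01799
ε/(3.7D) = 3.53×10^-4; √(3.17ν²L/(gD³h_f)) = 3.37×10^-5
Q = -0.965·0.01799·ln(3.862×10^-4) = 0.1364 m³/s
Check: V = 3.28 m/s, Re = 5.10×10^5, f = 0.02157, h_f = 65.5 m ≈ 65.1 m ✓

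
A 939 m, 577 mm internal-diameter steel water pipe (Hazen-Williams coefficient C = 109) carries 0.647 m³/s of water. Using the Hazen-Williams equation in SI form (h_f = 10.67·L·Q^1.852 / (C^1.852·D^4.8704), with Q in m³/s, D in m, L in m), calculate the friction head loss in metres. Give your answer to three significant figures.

h_f = 10.67·939·0.647^1.852 / (109^1.852·0.577^4.8704) = 10.98 m

h_f ≈ 11.0 m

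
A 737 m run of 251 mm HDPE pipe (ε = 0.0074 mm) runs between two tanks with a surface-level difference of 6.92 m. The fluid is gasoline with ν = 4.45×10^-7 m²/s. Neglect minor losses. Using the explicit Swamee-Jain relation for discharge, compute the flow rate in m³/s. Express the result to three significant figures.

Swamee-Jain (Type II): Q = -0.965·√(gD⁵h_f/L)·ln[ε/(3.7D) + √(3.17ν²L/(gD³h_f))]
√(gD⁵h_f/L) = √(9.81·0.251⁵·6.92/737) = 0.009579
ε/(3.7D) = 7.97×10^-6; √(3.17ν²L/(gD³h_f)) = 2.08×10^-5
Q = -0.965·0.009579·ln(2.873×10^-5) = 0.09667 m³/s
Check: V = 1.95 m/s, Re = 1.10×10^6, f = 0.01213, h_f = 6.93 m ≈ 6.92 m ✓

Q ≈ 0.0967 m³/s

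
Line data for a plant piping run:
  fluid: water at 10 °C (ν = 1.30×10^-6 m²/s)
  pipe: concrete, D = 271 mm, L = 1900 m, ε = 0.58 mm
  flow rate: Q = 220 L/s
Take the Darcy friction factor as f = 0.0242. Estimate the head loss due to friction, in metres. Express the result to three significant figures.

V = 4Q/(πD²) = 4·0.220/(π·0.271²) = 3.814 m/s
h_f = f(L/D)V²/(2g) = 0.02420·(1900/0.271)·3.814²/(2·9.81) = 125.8 m

h_f ≈ 126 m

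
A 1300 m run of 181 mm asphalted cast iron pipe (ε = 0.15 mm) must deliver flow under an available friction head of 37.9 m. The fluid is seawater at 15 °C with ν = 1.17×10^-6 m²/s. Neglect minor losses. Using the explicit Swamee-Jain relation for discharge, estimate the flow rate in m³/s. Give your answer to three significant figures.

Swamee-Jain (Type II): Q = -0.965·√(gD⁵h_f/L)·ln[ε/(3.7D) + √(3.17ν²L/(gD³h_f))]
√(gD⁵h_f/L) = √(9.81·0.181⁵·37.9/1300) = 0.007454
ε/(3.7D) = 2.24×10^-4; √(3.17ν²L/(gD³h_f)) = 5.06×10^-5
Q = -0.965·0.007454·ln(2.746×10^-4) = 0.05898 m³/s
Check: V = 2.29 m/s, Re = 3.55×10^5, f = 0.01984, h_f = 38.2 m ≈ 37.9 m ✓

Q ≈ 0.0590 m³/s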